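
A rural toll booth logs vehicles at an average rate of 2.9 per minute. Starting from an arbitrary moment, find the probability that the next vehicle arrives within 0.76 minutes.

Inter-arrival times are exponential with rate λ = 2.9 per minute.
P(T ≤ 0.76) = 1 − e^(−λt) = 1 − e^(−2.9 × 0.76) = 1 − e^(−2.204) ≈ 0.8896.

0.8896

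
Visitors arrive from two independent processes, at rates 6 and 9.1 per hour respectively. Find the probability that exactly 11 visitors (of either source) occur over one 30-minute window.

0.0599

Independent Poisson processes superpose: combined rate λ = 6 + 9.1 = 15.1 per hour.
Over the interval, μ = 15.1 × 0.5 = 7.55 (a 30-minute window = 0.5 hours).
P(N = 11) = e^(−7.55) · 7.55^11/11! ≈ 0.0599.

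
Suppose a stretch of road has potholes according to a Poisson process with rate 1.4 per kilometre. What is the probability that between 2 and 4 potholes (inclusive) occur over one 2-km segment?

0.6166

Over the interval, μ = 1.4 × 2 = 2.8 (a 2-km segment = 2 kilometres).
P(2 ≤ N ≤ 4) = Σ_{j=2}^{4} e^(−2.8) · 2.8^j/j! ≈ 0.6166.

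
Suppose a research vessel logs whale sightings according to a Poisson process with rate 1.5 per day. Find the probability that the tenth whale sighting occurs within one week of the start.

0.6029

Over the interval, μ = 1.5 × 7 = 10.5 (a week = 7 days).
The tenth arrival falls in the interval iff at least 10 events occur there: P(S_10 ≤ t) = P(N ≥ 10) = 1 − P(N ≤ 9) ≈ 0.6029.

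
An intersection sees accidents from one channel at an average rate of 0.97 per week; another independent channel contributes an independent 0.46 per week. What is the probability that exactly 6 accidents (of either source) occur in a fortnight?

Independent Poisson processes superpose: combined rate λ = 0.97 + 0.46 = 1.43 per week.
Over the interval, μ = 1.43 × 2 = 2.86 (a fortnight = 2 weeks).
P(N = 6) = e^(−2.86) · 2.86^6/6! ≈ 0.0435.

0.0435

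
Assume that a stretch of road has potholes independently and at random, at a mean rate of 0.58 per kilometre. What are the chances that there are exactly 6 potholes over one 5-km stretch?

0.0455

Over the interval, μ = 0.58 × 5 = 2.9 (a 5-km stretch = 5 kilometres).
P(N = 6) = e^(−μ) μ^6/6! = e^(−2.9) · 2.9^6/720 ≈ 0.0455.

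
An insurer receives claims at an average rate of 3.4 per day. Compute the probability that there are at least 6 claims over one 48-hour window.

Over the interval, μ = 3.4 × 2 = 6.8 (a 48-hour window = 2 days).
P(N ≥ 6) = 1 − P(N ≤ 5) = 1 − Σ_{j=0}^{5} e^(−μ) μ^j/j! ≈ 0.6730.

0.6730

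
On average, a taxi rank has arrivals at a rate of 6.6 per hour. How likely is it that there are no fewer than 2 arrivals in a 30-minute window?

0.8414

Over the interval, μ = 6.6 × 0.5 = 3.3 (a 30-minute window = 0.5 hours).
P(N ≥ 2) = 1 − P(N ≤ 1) = 1 − Σ_{j=0}^{1} e^(−μ) μ^j/j! ≈ 0.8414.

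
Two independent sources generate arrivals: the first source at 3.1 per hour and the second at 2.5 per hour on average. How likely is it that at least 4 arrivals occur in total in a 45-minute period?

0.6046

Independent Poisson processes superpose: combined rate λ = 3.1 + 2.5 = 5.6 per hour.
Over the interval, μ = 5.6 × 0.75 = 4.2 (a 45-minute period = 0.75 hours).
P(N ≥ 4) = 1 − P(N ≤ 3) ≈ 0.6046.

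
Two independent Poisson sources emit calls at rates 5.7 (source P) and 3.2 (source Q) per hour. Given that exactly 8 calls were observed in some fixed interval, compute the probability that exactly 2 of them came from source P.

Given the total, each event is independently from source P with probability p = λ_P/(λ_P+λ_Q) = 5.7/8.9 ≈ 0.6404.
So K ~ Binomial(8, 5.7/8.9): P(K = 2) = C(8,2) · (5.7/8.9)^2 · (3.2/8.9)^6 ≈ 0.0248.

0.0248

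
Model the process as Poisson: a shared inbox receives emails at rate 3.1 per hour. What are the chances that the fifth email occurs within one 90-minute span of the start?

0.4961

Over the interval, μ = 3.1 × 1.5 = 4.65 (a 90-minute span = 1.5 hours).
The fifth arrival falls in the interval iff at least 5 events occur there: P(S_5 ≤ t) = P(N ≥ 5) = 1 − P(N ≤ 4) ≈ 0.4961.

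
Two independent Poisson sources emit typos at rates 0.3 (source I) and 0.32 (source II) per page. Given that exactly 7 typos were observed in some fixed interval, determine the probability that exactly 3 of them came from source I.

0.2814

Given the total, each event is independently from source I with probability p = λ_I/(λ_I+λ_II) = 0.3/0.62 ≈ 0.4839.
So K ~ Binomial(7, 0.3/0.62): P(K = 3) = C(7,3) · (0.3/0.62)^3 · (0.32/0.62)^4 ≈ 0.2814.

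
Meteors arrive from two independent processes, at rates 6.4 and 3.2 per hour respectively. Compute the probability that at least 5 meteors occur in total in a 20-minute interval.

Independent Poisson processes superpose: combined rate λ = 6.4 + 3.2 = 9.6 per hour.
Over the interval, μ = 9.6 × 1/3 = 3.2 (a 20-minute interval = 1/3 hours).
P(N ≥ 5) = 1 − P(N ≤ 4) ≈ 0.2194.

0.2194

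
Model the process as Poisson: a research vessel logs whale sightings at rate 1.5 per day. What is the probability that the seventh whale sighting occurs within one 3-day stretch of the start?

0.1689

Over the interval, μ = 1.5 × 3 = 4.5 (a 3-day stretch = 3 days).
The seventh arrival falls in the interval iff at least 7 events occur there: P(S_7 ≤ t) = P(N ≥ 7) = 1 − P(N ≤ 6) ≈ 0.1689.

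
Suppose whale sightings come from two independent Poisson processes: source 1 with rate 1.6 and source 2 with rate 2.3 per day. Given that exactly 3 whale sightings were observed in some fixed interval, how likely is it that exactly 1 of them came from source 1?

Given the total, each event is independently from source 1 with probability p = λ_1/(λ_1+λ_2) = 1.6/3.9 ≈ 0.4103.
So K ~ Binomial(3, 1.6/3.9): P(K = 1) = C(3,1) · (1.6/3.9)^1 · (2.3/3.9)^2 ≈ 0.4281.

0.4281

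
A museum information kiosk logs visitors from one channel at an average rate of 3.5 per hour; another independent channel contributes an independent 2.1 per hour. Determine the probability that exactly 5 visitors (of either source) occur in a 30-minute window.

0.0872

Independent Poisson processes superpose: combined rate λ = 3.5 + 2.1 = 5.6 per hour.
Over the interval, μ = 5.6 × 0.5 = 2.8 (a 30-minute window = 0.5 hours).
P(N = 5) = e^(−2.8) · 2.8^5/5! ≈ 0.0872.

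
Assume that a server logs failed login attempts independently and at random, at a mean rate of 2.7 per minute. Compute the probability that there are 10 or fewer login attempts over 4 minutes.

0.4840

Over the interval, μ = 2.7 × 4 = 10.8 (4 minutes).
P(N ≤ 10) = Σ_{j=0}^{10} e^(−μ) μ^j/j! ≈ 0.4840.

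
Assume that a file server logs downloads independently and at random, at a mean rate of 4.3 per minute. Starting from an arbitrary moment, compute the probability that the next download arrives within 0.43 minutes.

0.8426

Inter-arrival times are exponential with rate λ = 4.3 per minute.
P(T ≤ 0.43) = 1 − e^(−λt) = 1 − e^(−4.3 × 0.43) = 1 − e^(−1.849) ≈ 0.8426.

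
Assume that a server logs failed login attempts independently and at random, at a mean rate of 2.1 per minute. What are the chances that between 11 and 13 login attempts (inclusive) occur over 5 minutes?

Over the interval, μ = 2.1 × 5 = 10.5 (5 minutes).
P(11 ≤ N ≤ 13) = Σ_{j=11}^{13} e^(−10.5) · 10.5^j/j! ≈ 0.3046.

0.3046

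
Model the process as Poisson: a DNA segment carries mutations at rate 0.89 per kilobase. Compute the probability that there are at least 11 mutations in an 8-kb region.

0.1073

Over the interval, μ = 0.89 × 8 = 7.12 (an 8-kb region = 8 kilobases).
P(N ≥ 11) = 1 − P(N ≤ 10) = 1 − Σ_{j=0}^{10} e^(−μ) μ^j/j! ≈ 0.1073.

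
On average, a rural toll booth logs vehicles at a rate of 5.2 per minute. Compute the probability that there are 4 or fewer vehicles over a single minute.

With mean μ = 5.2 per minute,
P(N ≤ 4) = Σ_{j=0}^{4} e^(−μ) μ^j/j! ≈ 0.4061.

0.4061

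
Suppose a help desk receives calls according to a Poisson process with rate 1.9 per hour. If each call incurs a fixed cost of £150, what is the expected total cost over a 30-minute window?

E[N] = 1.9 × 0.5 = 0.95 (a 30-minute window = 0.5 hours); E[cost] = 0.95 × £150 = £142.5.

£142.5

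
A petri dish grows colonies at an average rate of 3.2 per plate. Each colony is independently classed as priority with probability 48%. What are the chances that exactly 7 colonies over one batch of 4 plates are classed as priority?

Thinning: the colonies that are classed as priority themselves form a Poisson process with rate 0.48 × 3.2 = 1.536 per plate.
Over the interval, μ = 1.536 × 4 = 6.144 (a batch of 4 plates = 4 plates).
P(N = 7) = e^(−6.144) · 6.144^7/7! ≈ 0.1407.

0.1407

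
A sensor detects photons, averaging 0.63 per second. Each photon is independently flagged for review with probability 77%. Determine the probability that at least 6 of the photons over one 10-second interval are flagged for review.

0.3579

Thinning: the photons that are flagged for review themselves form a Poisson process with rate 0.77 × 0.63 = 0.4851 per second.
Over the interval, μ = 0.4851 × 10 = 4.851 (a 10-second interval = 10 seconds).
P(N ≥ 6) = 1 − P(N ≤ 5) ≈ 0.3579.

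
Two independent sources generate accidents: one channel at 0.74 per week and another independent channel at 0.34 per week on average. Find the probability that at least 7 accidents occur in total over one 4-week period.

0.1466

Independent Poisson processes superpose: combined rate λ = 0.74 + 0.34 = 1.08 per week.
Over the interval, μ = 1.08 × 4 = 4.32 (a 4-week period = 4 weeks).
P(N ≥ 7) = 1 − P(N ≤ 6) ≈ 0.1466.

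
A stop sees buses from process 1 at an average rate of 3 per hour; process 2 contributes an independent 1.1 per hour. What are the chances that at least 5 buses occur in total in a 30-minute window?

Independent Poisson processes superpose: combined rate λ = 3 + 1.1 = 4.1 per hour.
Over the interval, μ = 4.1 × 0.5 = 2.05 (a 30-minute window = 0.5 hours).
P(N ≥ 5) = 1 − P(N ≤ 4) ≈ 0.0573.

0.0573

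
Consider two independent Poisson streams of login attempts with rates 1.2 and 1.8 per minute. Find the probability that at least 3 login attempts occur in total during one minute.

Independent Poisson processes superpose: combined rate λ = 1.2 + 1.8 = 3 per minute.
So μ = 3.
P(N ≥ 3) = 1 − P(N ≤ 2) ≈ 0.5768.

0.5768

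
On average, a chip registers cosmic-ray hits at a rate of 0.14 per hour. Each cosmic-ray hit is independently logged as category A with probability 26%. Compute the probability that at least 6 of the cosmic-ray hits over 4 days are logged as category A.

Thinning: the cosmic-ray hits that are logged as category A themselves form a Poisson process with rate 0.26 × 0.14 = 0.0364 per hour.
Over the interval, μ = 0.0364 × 96 = 3.4944 (4 days = 96 hours).
P(N ≥ 6) = 1 − P(N ≤ 5) ≈ 0.1416.

0.1416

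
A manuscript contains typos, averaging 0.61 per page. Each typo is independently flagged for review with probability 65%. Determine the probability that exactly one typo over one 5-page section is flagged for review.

0.2730

Thinning: the typos that are flagged for review themselves form a Poisson process with rate 0.65 × 0.61 = 0.3965 per page.
Over the interval, μ = 0.3965 × 5 = 1.9825 (a 5-page section = 5 pages).
P(N = 1) = e^(−1.9825) · 1.9825^1/1! ≈ 0.2730.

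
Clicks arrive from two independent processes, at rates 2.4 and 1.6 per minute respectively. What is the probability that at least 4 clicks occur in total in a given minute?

Independent Poisson processes superpose: combined rate λ = 2.4 + 1.6 = 4 per minute.
So μ = 4.
P(N ≥ 4) = 1 − P(N ≤ 3) ≈ 0.5665.

0.5665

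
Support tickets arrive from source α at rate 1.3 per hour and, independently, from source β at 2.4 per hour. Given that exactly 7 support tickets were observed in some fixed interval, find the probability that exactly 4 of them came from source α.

Given the total, each event is independently from source α with probability p = λ_α/(λ_α+λ_β) = 1.3/3.7 ≈ 0.3514.
So K ~ Binomial(7, 1.3/3.7): P(K = 4) = C(7,4) · (1.3/3.7)^4 · (2.4/3.7)^3 ≈ 0.1456.

0.1456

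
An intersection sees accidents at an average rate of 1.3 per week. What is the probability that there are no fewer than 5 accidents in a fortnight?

0.1226

Over the interval, μ = 1.3 × 2 = 2.6 (a fortnight = 2 weeks).
P(N ≥ 5) = 1 − P(N ≤ 4) = 1 − Σ_{j=0}^{4} e^(−μ) μ^j/j! ≈ 0.1226.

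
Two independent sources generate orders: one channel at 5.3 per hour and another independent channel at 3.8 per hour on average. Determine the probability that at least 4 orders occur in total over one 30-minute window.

0.6661

Independent Poisson processes superpose: combined rate λ = 5.3 + 3.8 = 9.1 per hour.
Over the interval, μ = 9.1 × 0.5 = 4.55 (a 30-minute window = 0.5 hours).
P(N ≥ 4) = 1 − P(N ≤ 3) ≈ 0.6661.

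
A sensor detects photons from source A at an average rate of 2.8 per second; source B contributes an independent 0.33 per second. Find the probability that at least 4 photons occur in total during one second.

Independent Poisson processes superpose: combined rate λ = 2.8 + 0.33 = 3.13 per second.
So μ = 3.13.
P(N ≥ 4) = 1 − P(N ≤ 3) ≈ 0.3819.

0.3819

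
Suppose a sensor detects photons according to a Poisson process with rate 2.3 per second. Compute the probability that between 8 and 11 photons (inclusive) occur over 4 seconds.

Over the interval, μ = 2.3 × 4 = 9.2 (4 seconds).
P(8 ≤ N ≤ 11) = Σ_{j=8}^{11} e^(−9.2) · 9.2^j/j! ≈ 0.4822.

0.4822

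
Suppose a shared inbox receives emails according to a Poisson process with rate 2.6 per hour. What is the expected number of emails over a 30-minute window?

E[N] = λt = 2.6 × 0.5 = 1.3 (a 30-minute window = 0.5 hours).

1.3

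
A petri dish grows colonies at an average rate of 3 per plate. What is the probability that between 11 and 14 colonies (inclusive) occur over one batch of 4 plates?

0.4248

Over the interval, μ = 3 × 4 = 12 (a batch of 4 plates = 4 plates).
P(11 ≤ N ≤ 14) = Σ_{j=11}^{14} e^(−12) · 12^j/j! ≈ 0.4248.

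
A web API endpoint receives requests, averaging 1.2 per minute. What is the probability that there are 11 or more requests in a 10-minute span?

0.6528

Over the interval, μ = 1.2 × 10 = 12 (a 10-minute span = 10 minutes).
P(N ≥ 11) = 1 − P(N ≤ 10) = 1 − Σ_{j=0}^{10} e^(−μ) μ^j/j! ≈ 0.6528.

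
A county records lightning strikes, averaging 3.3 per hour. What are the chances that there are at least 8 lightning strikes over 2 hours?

0.3419

Over the interval, μ = 3.3 × 2 = 6.6 (2 hours).
P(N ≥ 8) = 1 − P(N ≤ 7) = 1 − Σ_{j=0}^{7} e^(−μ) μ^j/j! ≈ 0.3419.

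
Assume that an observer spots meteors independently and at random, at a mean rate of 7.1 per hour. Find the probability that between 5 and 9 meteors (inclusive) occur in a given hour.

0.6561

With mean μ = 7.1 per hour,
P(5 ≤ N ≤ 9) = Σ_{j=5}^{9} e^(−7.1) · 7.1^j/j! ≈ 0.6561.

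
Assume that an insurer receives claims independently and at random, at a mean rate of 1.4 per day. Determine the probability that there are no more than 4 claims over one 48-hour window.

Over the interval, μ = 1.4 × 2 = 2.8 (a 48-hour window = 2 days).
P(N ≤ 4) = Σ_{j=0}^{4} e^(−μ) μ^j/j! ≈ 0.8477.

0.8477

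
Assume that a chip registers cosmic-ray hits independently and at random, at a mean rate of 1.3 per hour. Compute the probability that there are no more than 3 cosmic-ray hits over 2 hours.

Over the interval, μ = 1.3 × 2 = 2.6 (2 hours).
P(N ≤ 3) = Σ_{j=0}^{3} e^(−μ) μ^j/j! ≈ 0.7360.

0.7360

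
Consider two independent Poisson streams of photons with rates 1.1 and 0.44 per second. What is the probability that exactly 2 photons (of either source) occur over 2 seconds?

0.2180

Independent Poisson processes superpose: combined rate λ = 1.1 + 0.44 = 1.54 per second.
Over the interval, μ = 1.54 × 2 = 3.08 (2 seconds).
P(N = 2) = e^(−3.08) · 3.08^2/2! ≈ 0.2180.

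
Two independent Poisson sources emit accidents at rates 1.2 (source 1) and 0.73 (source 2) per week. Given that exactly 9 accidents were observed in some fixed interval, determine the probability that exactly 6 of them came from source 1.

0.2626

Given the total, each event is independently from source 1 with probability p = λ_1/(λ_1+λ_2) = 1.2/1.93 ≈ 0.6218.
So K ~ Binomial(9, 1.2/1.93): P(K = 6) = C(9,6) · (1.2/1.93)^6 · (0.73/1.93)^3 ≈ 0.2626.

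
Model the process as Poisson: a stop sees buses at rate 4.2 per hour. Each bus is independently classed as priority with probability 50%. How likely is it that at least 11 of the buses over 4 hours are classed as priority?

Thinning: the buses that are classed as priority themselves form a Poisson process with rate 0.5 × 4.2 = 2.1 per hour.
Over the interval, μ = 2.1 × 4 = 8.4 (4 hours).
P(N ≥ 11) = 1 − P(N ≤ 10) ≈ 0.2257.

0.2257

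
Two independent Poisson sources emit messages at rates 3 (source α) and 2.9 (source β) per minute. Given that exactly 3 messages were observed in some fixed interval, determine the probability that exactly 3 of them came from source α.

0.1315

Given the total, each event is independently from source α with probability p = λ_α/(λ_α+λ_β) = 3/5.9 ≈ 0.5085.
So K ~ Binomial(3, 3/5.9): P(K = 3) = C(3,3) · (3/5.9)^3 · (2.9/5.9)^0 ≈ 0.1315.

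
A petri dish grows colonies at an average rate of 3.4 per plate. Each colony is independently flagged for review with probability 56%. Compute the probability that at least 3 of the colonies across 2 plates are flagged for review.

0.7324

Thinning: the colonies that are flagged for review themselves form a Poisson process with rate 0.56 × 3.4 = 1.904 per plate.
Over the interval, μ = 1.904 × 2 = 3.808 (2 plates).
P(N ≥ 3) = 1 − P(N ≤ 2) ≈ 0.7324.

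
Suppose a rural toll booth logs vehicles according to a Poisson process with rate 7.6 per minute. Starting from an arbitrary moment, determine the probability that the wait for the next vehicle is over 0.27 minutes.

The wait for the next event is exponential with rate λ = 7.6 per minute.
P(T > 0.27) = e^(−λt) = e^(−7.6 × 0.27) = e^(−2.052) ≈ 0.1285.

0.1285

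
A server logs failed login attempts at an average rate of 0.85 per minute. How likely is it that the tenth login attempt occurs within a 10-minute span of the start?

Over the interval, μ = 0.85 × 10 = 8.5 (a 10-minute span = 10 minutes).
The tenth arrival falls in the interval iff at least 10 events occur there: P(S_10 ≤ t) = P(N ≥ 10) = 1 − P(N ≤ 9) ≈ 0.3470.

0.3470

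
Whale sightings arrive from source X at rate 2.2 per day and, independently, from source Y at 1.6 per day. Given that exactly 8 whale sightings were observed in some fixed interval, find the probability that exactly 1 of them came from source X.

0.0109

Given the total, each event is independently from source X with probability p = λ_X/(λ_X+λ_Y) = 2.2/3.8 ≈ 0.5789.
So K ~ Binomial(8, 2.2/3.8): P(K = 1) = C(8,1) · (2.2/3.8)^1 · (1.6/3.8)^7 ≈ 0.0109.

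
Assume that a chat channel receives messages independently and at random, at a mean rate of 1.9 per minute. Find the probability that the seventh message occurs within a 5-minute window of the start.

Over the interval, μ = 1.9 × 5 = 9.5 (a 5-minute window = 5 minutes).
The seventh arrival falls in the interval iff at least 7 events occur there: P(S_7 ≤ t) = P(N ≥ 7) = 1 − P(N ≤ 6) ≈ 0.8351.

0.8351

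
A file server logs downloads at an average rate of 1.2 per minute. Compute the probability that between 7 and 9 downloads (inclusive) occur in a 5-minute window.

Over the interval, μ = 1.2 × 5 = 6 (a 5-minute window = 5 minutes).
P(7 ≤ N ≤ 9) = Σ_{j=7}^{9} e^(−6) · 6^j/j! ≈ 0.3098.

0.3098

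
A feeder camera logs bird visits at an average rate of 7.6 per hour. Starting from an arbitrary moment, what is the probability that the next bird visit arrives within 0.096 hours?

Inter-arrival times are exponential with rate λ = 7.6 per hour.
P(T ≤ 0.096) = 1 − e^(−λt) = 1 − e^(−7.6 × 0.096) = 1 − e^(−0.7296) ≈ 0.5179.

0.5179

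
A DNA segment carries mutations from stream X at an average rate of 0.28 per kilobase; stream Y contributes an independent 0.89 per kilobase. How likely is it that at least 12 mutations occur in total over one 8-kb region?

Independent Poisson processes superpose: combined rate λ = 0.28 + 0.89 = 1.17 per kilobase.
Over the interval, μ = 1.17 × 8 = 9.36 (an 8-kb region = 8 kilobases).
P(N ≥ 12) = 1 − P(N ≤ 11) ≈ 0.2332.

0.2332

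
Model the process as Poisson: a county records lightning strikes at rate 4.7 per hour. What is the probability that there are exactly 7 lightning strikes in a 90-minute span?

0.1490

Over the interval, μ = 4.7 × 1.5 = 7.05 (a 90-minute span = 1.5 hours).
P(N = 7) = e^(−μ) μ^7/7! = e^(−7.05) · 7.05^7/5040 ≈ 0.1490.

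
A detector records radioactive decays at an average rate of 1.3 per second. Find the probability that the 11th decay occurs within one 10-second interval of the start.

Over the interval, μ = 1.3 × 10 = 13 (a 10-second interval = 10 seconds).
The 11th arrival falls in the interval iff at least 11 events occur there: P(S_11 ≤ t) = P(N ≥ 11) = 1 − P(N ≤ 10) ≈ 0.7483.

0.7483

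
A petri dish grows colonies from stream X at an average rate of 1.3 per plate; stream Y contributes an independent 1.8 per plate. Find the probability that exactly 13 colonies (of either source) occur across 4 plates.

Independent Poisson processes superpose: combined rate λ = 1.3 + 1.8 = 3.1 per plate.
Over the interval, μ = 3.1 × 4 = 12.4 (4 plates).
P(N = 13) = e^(−12.4) · 12.4^13/13! ≈ 0.1084.

0.1084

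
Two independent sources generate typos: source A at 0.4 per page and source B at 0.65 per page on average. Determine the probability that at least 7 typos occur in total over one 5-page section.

0.2752

Independent Poisson processes superpose: combined rate λ = 0.4 + 0.65 = 1.05 per page.
Over the interval, μ = 1.05 × 5 = 5.25 (a 5-page section = 5 pages).
P(N ≥ 7) = 1 − P(N ≤ 6) ≈ 0.2752.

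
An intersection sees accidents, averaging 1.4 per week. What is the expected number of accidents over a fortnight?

E[N] = λt = 1.4 × 2 = 2.8 (a fortnight = 2 weeks).

2.8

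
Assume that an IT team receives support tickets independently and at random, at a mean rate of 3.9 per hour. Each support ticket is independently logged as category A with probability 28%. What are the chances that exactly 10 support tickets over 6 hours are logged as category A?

0.0573

Thinning: the support tickets that are logged as category A themselves form a Poisson process with rate 0.28 × 3.9 = 1.092 per hour.
Over the interval, μ = 1.092 × 6 = 6.552 (6 hours).
P(N = 10) = e^(−6.552) · 6.552^10/10! ≈ 0.0573.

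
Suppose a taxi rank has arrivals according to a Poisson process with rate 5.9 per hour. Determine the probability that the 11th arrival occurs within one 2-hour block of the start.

Over the interval, μ = 5.9 × 2 = 11.8 (a 2-hour block = 2 hours).
The 11th arrival falls in the interval iff at least 11 events occur there: P(S_11 ≤ t) = P(N ≥ 11) = 1 − P(N ≤ 10) ≈ 0.6315.

0.6315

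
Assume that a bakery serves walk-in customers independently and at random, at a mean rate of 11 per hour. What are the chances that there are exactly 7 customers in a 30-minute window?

Over the interval, μ = 11 × 0.5 = 5.5 (a 30-minute window = 0.5 hours).
P(N = 7) = e^(−μ) μ^7/7! = e^(−5.5) · 5.5^7/5040 ≈ 0.1234.

0.1234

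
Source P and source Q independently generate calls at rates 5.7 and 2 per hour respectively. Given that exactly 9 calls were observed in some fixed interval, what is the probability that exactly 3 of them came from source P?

Given the total, each event is independently from source P with probability p = λ_P/(λ_P+λ_Q) = 5.7/7.7 ≈ 0.7403.
So K ~ Binomial(9, 5.7/7.7): P(K = 3) = C(9,3) · (5.7/7.7)^3 · (2/7.7)^6 ≈ 0.0105.

0.0105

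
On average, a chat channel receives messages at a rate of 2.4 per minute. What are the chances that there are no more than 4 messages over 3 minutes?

0.1555

Over the interval, μ = 2.4 × 3 = 7.2 (3 minutes).
P(N ≤ 4) = Σ_{j=0}^{4} e^(−μ) μ^j/j! ≈ 0.1555.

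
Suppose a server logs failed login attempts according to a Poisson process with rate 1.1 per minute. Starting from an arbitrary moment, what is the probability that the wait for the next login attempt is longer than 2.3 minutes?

The wait for the next event is exponential with rate λ = 1.1 per minute.
P(T > 2.3) = e^(−λt) = e^(−1.1 × 2.3) = e^(−2.53) ≈ 0.0797.

0.0797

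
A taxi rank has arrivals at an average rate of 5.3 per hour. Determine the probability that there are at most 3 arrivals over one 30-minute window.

0.7251

Over the interval, μ = 5.3 × 0.5 = 2.65 (a 30-minute window = 0.5 hours).
P(N ≤ 3) = Σ_{j=0}^{3} e^(−μ) μ^j/j! ≈ 0.7251.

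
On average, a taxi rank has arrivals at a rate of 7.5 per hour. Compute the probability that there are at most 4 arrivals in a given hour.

0.1321

With mean μ = 7.5 per hour,
P(N ≤ 4) = Σ_{j=0}^{4} e^(−μ) μ^j/j! ≈ 0.1321.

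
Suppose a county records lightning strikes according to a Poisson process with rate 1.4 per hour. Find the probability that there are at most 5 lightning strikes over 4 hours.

Over the interval, μ = 1.4 × 4 = 5.6 (4 hours).
P(N ≤ 5) = Σ_{j=0}^{5} e^(−μ) μ^j/j! ≈ 0.5119.

0.5119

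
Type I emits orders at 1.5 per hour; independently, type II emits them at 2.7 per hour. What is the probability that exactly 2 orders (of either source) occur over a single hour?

0.1323

Independent Poisson processes superpose: combined rate λ = 1.5 + 2.7 = 4.2 per hour.
So μ = 4.2.
P(N = 2) = e^(−4.2) · 4.2^2/2! ≈ 0.1323.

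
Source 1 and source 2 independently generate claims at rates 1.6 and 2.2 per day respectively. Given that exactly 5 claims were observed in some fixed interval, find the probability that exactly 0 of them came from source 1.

Given the total, each event is independently from source 1 with probability p = λ_1/(λ_1+λ_2) = 1.6/3.8 ≈ 0.4211.
So K ~ Binomial(5, 1.6/3.8): P(K = 0) = C(5,0) · (1.6/3.8)^0 · (2.2/3.8)^5 ≈ 0.0650.

0.0650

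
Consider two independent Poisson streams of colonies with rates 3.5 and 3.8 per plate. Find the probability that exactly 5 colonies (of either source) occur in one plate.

0.1167

Independent Poisson processes superpose: combined rate λ = 3.5 + 3.8 = 7.3 per plate.
So μ = 7.3.
P(N = 5) = e^(−7.3) · 7.3^5/5! ≈ 0.1167.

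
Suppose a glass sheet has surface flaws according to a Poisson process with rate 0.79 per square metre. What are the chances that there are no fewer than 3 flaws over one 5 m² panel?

0.7545

Over the interval, μ = 0.79 × 5 = 3.95 (a 5 m² panel = 5 square metres).
P(N ≥ 3) = 1 − P(N ≤ 2) = 1 − Σ_{j=0}^{2} e^(−μ) μ^j/j! ≈ 0.7545.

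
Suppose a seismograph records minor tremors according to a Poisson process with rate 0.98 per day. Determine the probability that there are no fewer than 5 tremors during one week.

Over the interval, μ = 0.98 × 7 = 6.86 (a week = 7 days).
P(N ≥ 5) = 1 − P(N ≤ 4) = 1 − Σ_{j=0}^{4} e^(−μ) μ^j/j! ≈ 0.8138.

0.8138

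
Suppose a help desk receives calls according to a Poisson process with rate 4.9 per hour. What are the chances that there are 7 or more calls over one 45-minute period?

Over the interval, μ = 4.9 × 0.75 = 3.675 (a 45-minute period = 0.75 hours).
P(N ≥ 7) = 1 − P(N ≤ 6) = 1 − Σ_{j=0}^{6} e^(−μ) μ^j/j! ≈ 0.0796.

0.0796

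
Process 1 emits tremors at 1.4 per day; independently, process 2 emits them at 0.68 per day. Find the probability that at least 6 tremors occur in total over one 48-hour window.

Independent Poisson processes superpose: combined rate λ = 1.4 + 0.68 = 2.08 per day.
Over the interval, μ = 2.08 × 2 = 4.16 (a 48-hour window = 2 days).
P(N ≥ 6) = 1 − P(N ≤ 5) ≈ 0.2403.

0.2403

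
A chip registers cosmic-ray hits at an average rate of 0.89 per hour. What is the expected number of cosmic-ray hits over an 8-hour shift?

E[N] = λt = 0.89 × 8 = 7.12 (an 8-hour shift = 8 hours).

7.12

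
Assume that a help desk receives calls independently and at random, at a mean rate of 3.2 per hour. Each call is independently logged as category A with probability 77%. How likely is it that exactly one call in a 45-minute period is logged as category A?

Thinning: the calls that are logged as category A themselves form a Poisson process with rate 0.77 × 3.2 = 2.464 per hour.
Over the interval, μ = 2.464 × 0.75 = 1.848 (a 45-minute period = 0.75 hours).
P(N = 1) = e^(−1.848) · 1.848^1/1! ≈ 0.2912.

0.2912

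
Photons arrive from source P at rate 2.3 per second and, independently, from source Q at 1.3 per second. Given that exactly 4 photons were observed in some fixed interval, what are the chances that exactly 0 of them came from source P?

Given the total, each event is independently from source P with probability p = λ_P/(λ_P+λ_Q) = 2.3/3.6 ≈ 0.6389.
So K ~ Binomial(4, 2.3/3.6): P(K = 0) = C(4,0) · (2.3/3.6)^0 · (1.3/3.6)^4 ≈ 0.0170.

0.0170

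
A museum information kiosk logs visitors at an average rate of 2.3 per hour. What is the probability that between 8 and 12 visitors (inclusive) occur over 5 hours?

Over the interval, μ = 2.3 × 5 = 11.5 (5 hours).
P(8 ≤ N ≤ 12) = Σ_{j=8}^{12} e^(−11.5) · 11.5^j/j! ≈ 0.5192.

0.5192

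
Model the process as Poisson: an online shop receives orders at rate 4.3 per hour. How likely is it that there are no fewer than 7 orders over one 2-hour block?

0.7543

Over the interval, μ = 4.3 × 2 = 8.6 (a 2-hour block = 2 hours).
P(N ≥ 7) = 1 − P(N ≤ 6) = 1 − Σ_{j=0}^{6} e^(−μ) μ^j/j! ≈ 0.7543.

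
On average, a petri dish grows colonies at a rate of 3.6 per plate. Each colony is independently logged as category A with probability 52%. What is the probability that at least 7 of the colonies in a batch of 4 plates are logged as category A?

Thinning: the colonies that are logged as category A themselves form a Poisson process with rate 0.52 × 3.6 = 1.872 per plate.
Over the interval, μ = 1.872 × 4 = 7.488 (a batch of 4 plates = 4 plates).
P(N ≥ 7) = 1 − P(N ≤ 6) ≈ 0.6202.

0.6202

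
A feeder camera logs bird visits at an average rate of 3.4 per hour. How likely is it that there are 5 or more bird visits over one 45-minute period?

Over the interval, μ = 3.4 × 0.75 = 2.55 (a 45-minute period = 0.75 hours).
P(N ≥ 5) = 1 − P(N ≤ 4) = 1 − Σ_{j=0}^{4} e^(−μ) μ^j/j! ≈ 0.1156.

0.1156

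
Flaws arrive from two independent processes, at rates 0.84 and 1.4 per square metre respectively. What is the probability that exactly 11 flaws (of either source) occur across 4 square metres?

0.0962

Independent Poisson processes superpose: combined rate λ = 0.84 + 1.4 = 2.24 per square metre.
Over the interval, μ = 2.24 × 4 = 8.96 (4 square metres).
P(N = 11) = e^(−8.96) · 8.96^11/11! ≈ 0.0962.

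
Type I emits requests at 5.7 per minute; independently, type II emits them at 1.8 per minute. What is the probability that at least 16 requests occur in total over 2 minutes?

0.4319

Independent Poisson processes superpose: combined rate λ = 5.7 + 1.8 = 7.5 per minute.
Over the interval, μ = 7.5 × 2 = 15 (2 minutes).
P(N ≥ 16) = 1 − P(N ≤ 15) ≈ 0.4319.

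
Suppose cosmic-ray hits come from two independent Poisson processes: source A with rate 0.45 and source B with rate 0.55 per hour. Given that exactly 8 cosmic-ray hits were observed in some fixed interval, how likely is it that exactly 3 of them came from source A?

0.2568

Given the total, each event is independently from source A with probability p = λ_A/(λ_A+λ_B) = 0.45/1 = 0.4500.
So K ~ Binomial(8, 0.45/1): P(K = 3) = C(8,3) · (0.45/1)^3 · (0.55/1)^5 ≈ 0.2568.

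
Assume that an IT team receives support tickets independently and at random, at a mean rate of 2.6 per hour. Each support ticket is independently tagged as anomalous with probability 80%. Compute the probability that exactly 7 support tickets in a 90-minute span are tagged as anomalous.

Thinning: the support tickets that are tagged as anomalous themselves form a Poisson process with rate 0.8 × 2.6 = 2.08 per hour.
Over the interval, μ = 2.08 × 1.5 = 3.12 (a 90-minute span = 1.5 hours).
P(N = 7) = e^(−3.12) · 3.12^7/7! ≈ 0.0252.

0.0252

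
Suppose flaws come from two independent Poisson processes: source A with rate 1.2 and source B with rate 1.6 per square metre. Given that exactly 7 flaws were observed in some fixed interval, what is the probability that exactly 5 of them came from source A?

0.0991

Given the total, each event is independently from source A with probability p = λ_A/(λ_A+λ_B) = 1.2/2.8 ≈ 0.4286.
So K ~ Binomial(7, 1.2/2.8): P(K = 5) = C(7,5) · (1.2/2.8)^5 · (1.6/2.8)^2 ≈ 0.0991.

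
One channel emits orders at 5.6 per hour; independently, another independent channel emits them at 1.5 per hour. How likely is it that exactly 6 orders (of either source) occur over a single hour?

Independent Poisson processes superpose: combined rate λ = 5.6 + 1.5 = 7.1 per hour.
So μ = 7.1.
P(N = 6) = e^(−7.1) · 7.1^6/6! ≈ 0.1468.

0.1468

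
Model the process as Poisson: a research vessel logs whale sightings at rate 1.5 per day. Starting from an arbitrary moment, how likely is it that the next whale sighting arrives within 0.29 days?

0.3527

Inter-arrival times are exponential with rate λ = 1.5 per day.
P(T ≤ 0.29) = 1 − e^(−λt) = 1 − e^(−1.5 × 0.29) = 1 − e^(−0.435) ≈ 0.3527.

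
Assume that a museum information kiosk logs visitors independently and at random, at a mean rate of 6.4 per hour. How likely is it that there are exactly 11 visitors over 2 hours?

Over the interval, μ = 6.4 × 2 = 12.8 (2 hours).
P(N = 11) = e^(−μ) μ^11/11! = e^(−12.8) · 12.8^11/39916800 ≈ 0.1045.

0.1045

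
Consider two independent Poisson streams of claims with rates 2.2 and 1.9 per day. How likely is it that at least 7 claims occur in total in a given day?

Independent Poisson processes superpose: combined rate λ = 2.2 + 1.9 = 4.1 per day.
So μ = 4.1.
P(N ≥ 7) = 1 − P(N ≤ 6) ≈ 0.1214.

0.1214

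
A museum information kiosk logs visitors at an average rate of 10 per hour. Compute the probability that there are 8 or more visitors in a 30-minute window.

0.1334

Over the interval, μ = 10 × 0.5 = 5 (a 30-minute window = 0.5 hours).
P(N ≥ 8) = 1 − P(N ≤ 7) = 1 − Σ_{j=0}^{7} e^(−μ) μ^j/j! ≈ 0.1334.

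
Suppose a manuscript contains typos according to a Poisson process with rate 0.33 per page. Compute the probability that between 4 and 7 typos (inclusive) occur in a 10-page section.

0.3999

Over the interval, μ = 0.33 × 10 = 3.3 (a 10-page section = 10 pages).
P(4 ≤ N ≤ 7) = Σ_{j=4}^{7} e^(−3.3) · 3.3^j/j! ≈ 0.3999.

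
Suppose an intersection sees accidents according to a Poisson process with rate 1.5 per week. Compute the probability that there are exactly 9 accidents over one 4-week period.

Over the interval, μ = 1.5 × 4 = 6 (a 4-week period = 4 weeks).
P(N = 9) = e^(−μ) μ^9/9! = e^(−6) · 6^9/362880 ≈ 0.0688.

0.0688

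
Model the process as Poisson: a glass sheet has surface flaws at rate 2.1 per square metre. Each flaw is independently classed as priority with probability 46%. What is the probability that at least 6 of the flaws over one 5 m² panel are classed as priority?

Thinning: the flaws that are classed as priority themselves form a Poisson process with rate 0.46 × 2.1 = 0.966 per square metre.
Over the interval, μ = 0.966 × 5 = 4.83 (a 5 m² panel = 5 square metres).
P(N ≥ 6) = 1 − P(N ≤ 5) ≈ 0.3542.

0.3542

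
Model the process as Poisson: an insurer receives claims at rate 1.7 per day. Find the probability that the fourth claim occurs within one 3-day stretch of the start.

Over the interval, μ = 1.7 × 3 = 5.1 (a 3-day stretch = 3 days).
The fourth arrival falls in the interval iff at least 4 events occur there: P(S_4 ≤ t) = P(N ≥ 4) = 1 − P(N ≤ 3) ≈ 0.7487.

0.7487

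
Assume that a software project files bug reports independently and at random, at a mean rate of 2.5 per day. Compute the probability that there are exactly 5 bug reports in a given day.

0.0668

With mean μ = 2.5 per day,
P(N = 5) = e^(−μ) μ^5/5! = e^(−2.5) · 2.5^5/120 ≈ 0.0668.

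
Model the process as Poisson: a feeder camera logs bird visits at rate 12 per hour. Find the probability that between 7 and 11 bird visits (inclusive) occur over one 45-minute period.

Over the interval, μ = 12 × 0.75 = 9 (a 45-minute period = 0.75 hours).
P(7 ≤ N ≤ 11) = Σ_{j=7}^{11} e^(−9) · 9^j/j! ≈ 0.5962.

0.5962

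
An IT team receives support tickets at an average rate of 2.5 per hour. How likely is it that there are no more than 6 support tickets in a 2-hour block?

Over the interval, μ = 2.5 × 2 = 5 (a 2-hour block = 2 hours).
P(N ≤ 6) = Σ_{j=0}^{6} e^(−μ) μ^j/j! ≈ 0.7622.

0.7622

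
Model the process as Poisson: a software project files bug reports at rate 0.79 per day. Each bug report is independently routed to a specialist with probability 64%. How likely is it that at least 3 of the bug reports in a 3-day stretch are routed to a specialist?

0.1954

Thinning: the bug reports that are routed to a specialist themselves form a Poisson process with rate 0.64 × 0.79 = 0.5056 per day.
Over the interval, μ = 0.5056 × 3 = 1.5168 (a 3-day stretch = 3 days).
P(N ≥ 3) = 1 − P(N ≤ 2) ≈ 0.1954.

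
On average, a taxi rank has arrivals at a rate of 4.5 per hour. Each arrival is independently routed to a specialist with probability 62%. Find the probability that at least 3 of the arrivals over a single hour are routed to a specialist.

Thinning: the arrivals that are routed to a specialist themselves form a Poisson process with rate 0.62 × 4.5 = 2.79 per hour.
So μ = 2.79.
P(N ≥ 3) = 1 − P(N ≤ 2) ≈ 0.5282.

0.5282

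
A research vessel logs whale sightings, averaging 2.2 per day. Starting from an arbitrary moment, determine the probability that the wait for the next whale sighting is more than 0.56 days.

0.2917

The wait for the next event is exponential with rate λ = 2.2 per day.
P(T > 0.56) = e^(−λt) = e^(−2.2 × 0.56) = e^(−1.232) ≈ 0.2917.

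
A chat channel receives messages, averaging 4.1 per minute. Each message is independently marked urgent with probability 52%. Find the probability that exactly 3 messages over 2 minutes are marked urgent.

Thinning: the messages that are marked urgent themselves form a Poisson process with rate 0.52 × 4.1 = 2.132 per minute.
Over the interval, μ = 2.132 × 2 = 4.264 (2 minutes).
P(N = 3) = e^(−4.264) · 4.264^3/3! ≈ 0.1817.

0.1817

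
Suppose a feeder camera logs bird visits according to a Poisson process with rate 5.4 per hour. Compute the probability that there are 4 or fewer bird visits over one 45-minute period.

Over the interval, μ = 5.4 × 0.75 = 4.05 (a 45-minute period = 0.75 hours).
P(N ≤ 4) = Σ_{j=0}^{4} e^(−μ) μ^j/j! ≈ 0.6191.

0.6191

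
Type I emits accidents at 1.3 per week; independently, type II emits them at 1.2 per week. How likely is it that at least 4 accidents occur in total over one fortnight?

0.7350

Independent Poisson processes superpose: combined rate λ = 1.3 + 1.2 = 2.5 per week.
Over the interval, μ = 2.5 × 2 = 5 (a fortnight = 2 weeks).
P(N ≥ 4) = 1 − P(N ≤ 3) ≈ 0.7350.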